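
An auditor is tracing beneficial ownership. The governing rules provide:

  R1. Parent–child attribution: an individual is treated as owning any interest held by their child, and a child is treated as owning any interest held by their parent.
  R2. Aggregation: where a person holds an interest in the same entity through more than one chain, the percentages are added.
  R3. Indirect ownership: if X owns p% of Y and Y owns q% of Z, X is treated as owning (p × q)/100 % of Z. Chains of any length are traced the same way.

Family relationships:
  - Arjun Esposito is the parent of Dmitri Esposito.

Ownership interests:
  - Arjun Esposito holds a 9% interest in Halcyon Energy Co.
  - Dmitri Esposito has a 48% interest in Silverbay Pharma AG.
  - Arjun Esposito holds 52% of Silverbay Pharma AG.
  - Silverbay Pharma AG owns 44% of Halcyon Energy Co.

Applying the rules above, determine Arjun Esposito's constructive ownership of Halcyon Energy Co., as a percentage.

By parent–child attribution (R1), Arjun Esposito is treated as also owning Dmitri Esposito's interest in Silverbay Pharma AG, giving 52% + 48% = 100%.
Chain via Silverbay Pharma AG (R3): 100% × 44% = 44% of Halcyon Energy Co.
Direct interest in Halcyon Energy Co: 9%.
Aggregating (R2): 44% + 9% = 53%.

53%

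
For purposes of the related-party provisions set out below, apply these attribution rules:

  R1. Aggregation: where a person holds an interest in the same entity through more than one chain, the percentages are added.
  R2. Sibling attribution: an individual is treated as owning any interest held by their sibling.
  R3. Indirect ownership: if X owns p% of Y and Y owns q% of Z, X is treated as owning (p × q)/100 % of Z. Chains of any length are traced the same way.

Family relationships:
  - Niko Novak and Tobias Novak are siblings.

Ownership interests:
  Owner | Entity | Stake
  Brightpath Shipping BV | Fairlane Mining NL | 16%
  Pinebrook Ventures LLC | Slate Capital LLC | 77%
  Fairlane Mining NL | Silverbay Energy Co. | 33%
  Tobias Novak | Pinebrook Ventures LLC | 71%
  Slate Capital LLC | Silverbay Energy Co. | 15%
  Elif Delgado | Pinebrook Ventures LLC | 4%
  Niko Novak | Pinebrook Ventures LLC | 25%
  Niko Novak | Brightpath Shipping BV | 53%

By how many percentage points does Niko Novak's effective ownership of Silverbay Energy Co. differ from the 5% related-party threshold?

8.8864

By sibling attribution (R2), Niko Novak is treated as also owning Tobias Novak's interest in Pinebrook Ventures LLC, giving 25% + 71% = 96%.
Chain via Brightpath Shipping BV → Fairlane Mining NL (R3): 53% × 16% × 33% = 2.7984% of Silverbay Energy Co.
Chain via Pinebrook Ventures LLC → Slate Capital LLC (R3): 96% × 77% × 15% = 11.088% of Silverbay Energy Co.
Aggregating (R1): 2.7984% + 11.088% = 13.8864%.
13.8864% exceeds the 5% threshold by 8.8864 percentage points.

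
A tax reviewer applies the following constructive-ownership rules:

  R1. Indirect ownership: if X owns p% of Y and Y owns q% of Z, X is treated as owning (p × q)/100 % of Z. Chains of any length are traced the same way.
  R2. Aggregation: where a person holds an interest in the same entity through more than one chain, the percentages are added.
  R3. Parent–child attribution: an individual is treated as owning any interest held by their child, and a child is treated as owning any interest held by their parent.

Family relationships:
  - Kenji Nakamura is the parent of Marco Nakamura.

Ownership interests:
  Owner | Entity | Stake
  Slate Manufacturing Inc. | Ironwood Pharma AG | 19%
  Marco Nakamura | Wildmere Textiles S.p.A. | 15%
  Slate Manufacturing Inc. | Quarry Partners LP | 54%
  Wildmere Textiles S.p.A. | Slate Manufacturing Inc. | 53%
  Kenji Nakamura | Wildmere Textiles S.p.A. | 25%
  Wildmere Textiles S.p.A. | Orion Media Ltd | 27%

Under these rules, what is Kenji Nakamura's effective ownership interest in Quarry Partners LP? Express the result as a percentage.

11.448%

By parent–child attribution (R3), Kenji Nakamura is treated as also owning Marco Nakamura's interest in Wildmere Textiles S.p.A, giving 25% + 15% = 40%.
Chain via Wildmere Textiles S.p.A. → Slate Manufacturing Inc. (R1): 40% × 53% × 54% = 11.448% of Quarry Partners LP.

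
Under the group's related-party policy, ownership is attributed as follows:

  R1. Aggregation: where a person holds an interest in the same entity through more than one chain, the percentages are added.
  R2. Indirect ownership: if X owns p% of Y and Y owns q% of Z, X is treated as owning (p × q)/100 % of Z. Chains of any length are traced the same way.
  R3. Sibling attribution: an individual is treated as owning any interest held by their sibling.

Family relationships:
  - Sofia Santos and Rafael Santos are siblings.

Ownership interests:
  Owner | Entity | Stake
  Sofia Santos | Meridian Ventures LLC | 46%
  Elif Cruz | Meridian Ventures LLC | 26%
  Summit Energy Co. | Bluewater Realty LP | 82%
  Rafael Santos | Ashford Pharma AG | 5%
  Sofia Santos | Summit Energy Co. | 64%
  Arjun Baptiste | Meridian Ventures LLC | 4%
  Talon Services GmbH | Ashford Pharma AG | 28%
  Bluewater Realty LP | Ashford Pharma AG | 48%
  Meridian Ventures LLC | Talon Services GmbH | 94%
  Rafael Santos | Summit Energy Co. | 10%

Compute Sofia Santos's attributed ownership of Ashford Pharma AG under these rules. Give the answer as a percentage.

46.2336%

By sibling attribution (R3), Sofia Santos is treated as also owning Rafael Santos's interest in Summit Energy Co, giving 64% + 10% = 74%.
By sibling attribution (R3), Sofia Santos is treated as owning Rafael Santos's 5% interest in Ashford Pharma AG.
Chain via Meridian Ventures LLC → Talon Services GmbH (R2): 46% × 94% × 28% = 12.1072% of Ashford Pharma AG.
Chain via Summit Energy Co. → Bluewater Realty LP (R2): 74% × 82% × 48% = 29.1264% of Ashford Pharma AG.
Direct interest in Ashford Pharma AG: 5%.
Aggregating (R1): 12.1072% + 29.1264% + 5% = 46.2336%.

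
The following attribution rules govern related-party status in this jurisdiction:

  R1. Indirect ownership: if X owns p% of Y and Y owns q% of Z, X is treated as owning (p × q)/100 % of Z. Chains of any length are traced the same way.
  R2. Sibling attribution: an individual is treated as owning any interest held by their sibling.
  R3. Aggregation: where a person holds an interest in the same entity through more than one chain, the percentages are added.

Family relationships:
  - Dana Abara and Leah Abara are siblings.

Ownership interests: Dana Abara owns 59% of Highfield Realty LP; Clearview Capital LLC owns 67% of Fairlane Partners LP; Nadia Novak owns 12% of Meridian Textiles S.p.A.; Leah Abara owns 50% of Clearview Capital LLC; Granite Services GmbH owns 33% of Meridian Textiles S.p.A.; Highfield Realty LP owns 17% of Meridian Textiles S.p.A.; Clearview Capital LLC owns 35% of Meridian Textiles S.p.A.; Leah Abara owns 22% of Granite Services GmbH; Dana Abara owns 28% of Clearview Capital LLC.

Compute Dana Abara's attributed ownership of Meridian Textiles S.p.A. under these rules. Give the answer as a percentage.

44.59%

By sibling attribution (R2), Dana Abara is treated as also owning Leah Abara's interest in Clearview Capital LLC, giving 28% + 50% = 78%.
By sibling attribution (R2), Dana Abara is treated as owning Leah Abara's 22% interest in Granite Services GmbH.
Chain via Clearview Capital LLC (R1): 78% × 35% = 27.3% of Meridian Textiles S.p.A.
Chain via Highfield Realty LP (R1): 59% × 17% = 10.03% of Meridian Textiles S.p.A.
Chain via Granite Services GmbH (R1): 22% × 33% = 7.26% of Meridian Textiles S.p.A.
Aggregating (R3): 27.3% + 10.03% + 7.26% = 44.59%.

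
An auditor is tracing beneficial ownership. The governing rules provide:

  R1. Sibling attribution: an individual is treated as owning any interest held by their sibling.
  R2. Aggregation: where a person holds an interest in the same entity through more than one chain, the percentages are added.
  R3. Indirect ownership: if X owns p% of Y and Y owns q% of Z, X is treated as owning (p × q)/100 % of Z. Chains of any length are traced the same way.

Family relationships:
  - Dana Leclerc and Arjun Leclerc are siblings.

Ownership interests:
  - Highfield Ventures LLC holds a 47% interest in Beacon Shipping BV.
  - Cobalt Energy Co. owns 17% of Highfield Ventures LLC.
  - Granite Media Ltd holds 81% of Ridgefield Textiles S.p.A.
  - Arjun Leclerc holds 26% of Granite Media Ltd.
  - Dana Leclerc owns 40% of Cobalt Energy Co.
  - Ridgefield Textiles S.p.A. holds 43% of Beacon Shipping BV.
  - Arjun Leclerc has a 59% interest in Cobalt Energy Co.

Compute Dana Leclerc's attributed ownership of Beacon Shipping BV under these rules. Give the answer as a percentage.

By sibling attribution (R1), Dana Leclerc is treated as also owning Arjun Leclerc's interest in Cobalt Energy Co, giving 40% + 59% = 99%.
By sibling attribution (R1), Dana Leclerc is treated as owning Arjun Leclerc's 26% interest in Granite Media Ltd.
Chain via Cobalt Energy Co. → Highfield Ventures LLC (R3): 99% × 17% × 47% = 7.9101% of Beacon Shipping BV.
Chain via Granite Media Ltd → Ridgefield Textiles S.p.A. (R3): 26% × 81% × 43% = 9.0558% of Beacon Shipping BV.
Aggregating (R2): 7.9101% + 9.0558% = 16.9659%.

16.9659%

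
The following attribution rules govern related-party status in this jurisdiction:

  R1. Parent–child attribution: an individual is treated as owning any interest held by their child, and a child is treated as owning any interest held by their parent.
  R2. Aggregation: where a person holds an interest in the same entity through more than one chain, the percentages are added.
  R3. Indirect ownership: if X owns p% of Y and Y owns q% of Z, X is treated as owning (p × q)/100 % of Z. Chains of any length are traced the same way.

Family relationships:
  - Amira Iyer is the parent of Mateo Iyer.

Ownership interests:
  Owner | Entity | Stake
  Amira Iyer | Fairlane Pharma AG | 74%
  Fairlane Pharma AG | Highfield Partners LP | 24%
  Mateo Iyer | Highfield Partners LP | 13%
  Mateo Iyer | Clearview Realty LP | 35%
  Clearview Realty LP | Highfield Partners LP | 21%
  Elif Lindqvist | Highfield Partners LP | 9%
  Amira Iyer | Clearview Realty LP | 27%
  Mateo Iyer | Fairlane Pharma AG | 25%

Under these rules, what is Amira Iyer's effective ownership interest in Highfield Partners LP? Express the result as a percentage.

By parent–child attribution (R1), Amira Iyer is treated as also owning Mateo Iyer's interest in Clearview Realty LP, giving 27% + 35% = 62%.
By parent–child attribution (R1), Amira Iyer is treated as also owning Mateo Iyer's interest in Fairlane Pharma AG, giving 74% + 25% = 99%.
By parent–child attribution (R1), Amira Iyer is treated as owning Mateo Iyer's 13% interest in Highfield Partners LP.
Chain via Clearview Realty LP (R3): 62% × 21% = 13.02% of Highfield Partners LP.
Chain via Fairlane Pharma AG (R3): 99% × 24% = 23.76% of Highfield Partners LP.
Direct interest in Highfield Partners LP: 13%.
Aggregating (R2): 13.02% + 23.76% + 13% = 49.78%.

49.78%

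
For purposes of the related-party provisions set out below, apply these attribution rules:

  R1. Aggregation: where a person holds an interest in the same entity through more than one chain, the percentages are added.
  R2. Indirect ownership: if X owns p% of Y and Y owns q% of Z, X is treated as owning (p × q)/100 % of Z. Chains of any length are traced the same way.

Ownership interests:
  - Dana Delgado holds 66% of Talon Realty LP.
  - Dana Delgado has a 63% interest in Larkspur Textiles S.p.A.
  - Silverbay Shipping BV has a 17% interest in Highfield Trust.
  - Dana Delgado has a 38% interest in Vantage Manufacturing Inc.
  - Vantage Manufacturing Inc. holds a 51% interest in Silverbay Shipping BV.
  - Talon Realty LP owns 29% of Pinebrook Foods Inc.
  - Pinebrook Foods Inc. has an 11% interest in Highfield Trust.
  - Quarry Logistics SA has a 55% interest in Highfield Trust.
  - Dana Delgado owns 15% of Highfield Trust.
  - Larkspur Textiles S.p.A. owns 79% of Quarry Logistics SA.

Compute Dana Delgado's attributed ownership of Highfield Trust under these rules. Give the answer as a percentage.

Chain via Talon Realty LP → Pinebrook Foods Inc. (R2): 66% × 29% × 11% = 2.1054% of Highfield Trust.
Chain via Larkspur Textiles S.p.A. → Quarry Logistics SA (R2): 63% × 79% × 55% = 27.3735% of Highfield Trust.
Chain via Vantage Manufacturing Inc. → Silverbay Shipping BV (R2): 38% × 51% × 17% = 3.2946% of Highfield Trust.
Direct interest in Highfield Trust: 15%.
Aggregating (R1): 2.1054% + 27.3735% + 3.2946% + 15% = 47.7735%.

47.7735%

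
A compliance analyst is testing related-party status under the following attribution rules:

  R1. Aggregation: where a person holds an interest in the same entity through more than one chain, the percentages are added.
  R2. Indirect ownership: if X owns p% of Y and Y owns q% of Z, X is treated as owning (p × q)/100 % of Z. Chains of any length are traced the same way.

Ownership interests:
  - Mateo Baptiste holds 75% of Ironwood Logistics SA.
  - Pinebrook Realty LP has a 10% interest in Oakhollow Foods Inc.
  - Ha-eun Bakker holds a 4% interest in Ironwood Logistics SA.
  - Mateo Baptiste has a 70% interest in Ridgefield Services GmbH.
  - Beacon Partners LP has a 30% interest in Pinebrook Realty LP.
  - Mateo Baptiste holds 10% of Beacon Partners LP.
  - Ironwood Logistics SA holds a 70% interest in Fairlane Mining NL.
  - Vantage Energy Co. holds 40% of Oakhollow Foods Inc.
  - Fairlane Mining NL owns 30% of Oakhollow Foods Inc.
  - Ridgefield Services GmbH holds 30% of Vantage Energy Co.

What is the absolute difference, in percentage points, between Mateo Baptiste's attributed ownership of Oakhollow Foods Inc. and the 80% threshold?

Chain via Ironwood Logistics SA → Fairlane Mining NL (R2): 75% × 70% × 30% = 15.75% of Oakhollow Foods Inc.
Chain via Ridgefield Services GmbH → Vantage Energy Co. (R2): 70% × 30% × 40% = 8.4% of Oakhollow Foods Inc.
Chain via Beacon Partners LP → Pinebrook Realty LP (R2): 10% × 30% × 10% = 0.3% of Oakhollow Foods Inc.
Aggregating (R1): 15.75% + 8.4% + 0.3% = 24.45%.
24.45% falls short of the 80% threshold by 55.55 percentage points.

55.55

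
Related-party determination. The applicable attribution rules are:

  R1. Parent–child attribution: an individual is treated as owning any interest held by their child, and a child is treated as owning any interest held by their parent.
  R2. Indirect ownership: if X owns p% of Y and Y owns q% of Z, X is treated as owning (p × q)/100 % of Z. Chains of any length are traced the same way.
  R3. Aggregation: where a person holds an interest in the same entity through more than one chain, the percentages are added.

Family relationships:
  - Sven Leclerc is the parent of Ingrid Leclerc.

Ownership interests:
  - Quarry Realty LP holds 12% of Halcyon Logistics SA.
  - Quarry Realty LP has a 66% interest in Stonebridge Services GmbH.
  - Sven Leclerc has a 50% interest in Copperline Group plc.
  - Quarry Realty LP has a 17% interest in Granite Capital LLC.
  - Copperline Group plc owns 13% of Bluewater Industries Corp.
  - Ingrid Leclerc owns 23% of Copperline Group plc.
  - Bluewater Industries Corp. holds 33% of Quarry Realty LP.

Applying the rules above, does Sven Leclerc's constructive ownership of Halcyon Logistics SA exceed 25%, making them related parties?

No

By parent–child attribution (R1), Sven Leclerc is treated as also owning Ingrid Leclerc's interest in Copperline Group plc, giving 50% + 23% = 73%.
Chain via Copperline Group plc → Bluewater Industries Corp. → Quarry Realty LP (R2): 73% × 13% × 33% × 12% = 0.375804% of Halcyon Logistics SA.
0.375804% does not exceed the 25% threshold, so Sven is not a related party to Halcyon Logistics SA.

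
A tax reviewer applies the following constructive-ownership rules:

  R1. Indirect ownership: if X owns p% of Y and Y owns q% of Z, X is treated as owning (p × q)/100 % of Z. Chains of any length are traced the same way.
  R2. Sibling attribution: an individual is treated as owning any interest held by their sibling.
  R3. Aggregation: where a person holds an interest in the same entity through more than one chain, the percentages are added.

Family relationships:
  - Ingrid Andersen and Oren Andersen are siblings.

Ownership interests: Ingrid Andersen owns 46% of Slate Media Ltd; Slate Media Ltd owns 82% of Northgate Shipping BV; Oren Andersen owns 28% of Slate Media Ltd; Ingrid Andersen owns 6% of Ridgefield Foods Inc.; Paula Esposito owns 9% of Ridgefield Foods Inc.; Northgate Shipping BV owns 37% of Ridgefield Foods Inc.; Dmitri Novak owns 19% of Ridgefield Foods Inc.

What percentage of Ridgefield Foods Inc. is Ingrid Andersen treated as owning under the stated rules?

By sibling attribution (R2), Ingrid Andersen is treated as also owning Oren Andersen's interest in Slate Media Ltd, giving 46% + 28% = 74%.
Chain via Slate Media Ltd → Northgate Shipping BV (R1): 74% × 82% × 37% = 22.4516% of Ridgefield Foods Inc.
Direct interest in Ridgefield Foods Inc: 6%.
Aggregating (R3): 22.4516% + 6% = 28.4516%.

28.4516%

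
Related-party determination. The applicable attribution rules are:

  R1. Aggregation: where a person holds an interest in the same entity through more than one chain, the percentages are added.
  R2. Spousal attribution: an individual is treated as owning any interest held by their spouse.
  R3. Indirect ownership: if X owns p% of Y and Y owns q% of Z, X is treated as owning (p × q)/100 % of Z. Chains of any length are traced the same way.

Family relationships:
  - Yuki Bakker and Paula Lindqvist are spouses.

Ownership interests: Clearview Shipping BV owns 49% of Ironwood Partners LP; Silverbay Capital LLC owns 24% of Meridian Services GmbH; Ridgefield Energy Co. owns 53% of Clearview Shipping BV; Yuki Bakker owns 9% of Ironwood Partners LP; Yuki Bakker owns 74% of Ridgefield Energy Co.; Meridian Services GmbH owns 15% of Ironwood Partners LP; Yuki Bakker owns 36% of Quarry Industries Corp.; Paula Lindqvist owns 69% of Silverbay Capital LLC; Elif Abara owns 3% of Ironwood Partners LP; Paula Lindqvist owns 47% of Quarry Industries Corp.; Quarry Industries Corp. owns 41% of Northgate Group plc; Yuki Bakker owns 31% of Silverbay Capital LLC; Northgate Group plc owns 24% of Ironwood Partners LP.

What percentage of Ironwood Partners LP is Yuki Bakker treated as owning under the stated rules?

By spousal attribution (R2), Yuki Bakker is treated as also owning Paula Lindqvist's interest in Silverbay Capital LLC, giving 31% + 69% = 100%.
By spousal attribution (R2), Yuki Bakker is treated as also owning Paula Lindqvist's interest in Quarry Industries Corp, giving 36% + 47% = 83%.
Chain via Silverbay Capital LLC → Meridian Services GmbH (R3): 100% × 24% × 15% = 3.6% of Ironwood Partners LP.
Chain via Quarry Industries Corp. → Northgate Group plc (R3): 83% × 41% × 24% = 8.1672% of Ironwood Partners LP.
Chain via Ridgefield Energy Co. → Clearview Shipping BV (R3): 74% × 53% × 49% = 19.2178% of Ironwood Partners LP.
Direct interest in Ironwood Partners LP: 9%.
Aggregating (R1): 3.6% + 8.1672% + 19.2178% + 9% = 39.985%.

39.985%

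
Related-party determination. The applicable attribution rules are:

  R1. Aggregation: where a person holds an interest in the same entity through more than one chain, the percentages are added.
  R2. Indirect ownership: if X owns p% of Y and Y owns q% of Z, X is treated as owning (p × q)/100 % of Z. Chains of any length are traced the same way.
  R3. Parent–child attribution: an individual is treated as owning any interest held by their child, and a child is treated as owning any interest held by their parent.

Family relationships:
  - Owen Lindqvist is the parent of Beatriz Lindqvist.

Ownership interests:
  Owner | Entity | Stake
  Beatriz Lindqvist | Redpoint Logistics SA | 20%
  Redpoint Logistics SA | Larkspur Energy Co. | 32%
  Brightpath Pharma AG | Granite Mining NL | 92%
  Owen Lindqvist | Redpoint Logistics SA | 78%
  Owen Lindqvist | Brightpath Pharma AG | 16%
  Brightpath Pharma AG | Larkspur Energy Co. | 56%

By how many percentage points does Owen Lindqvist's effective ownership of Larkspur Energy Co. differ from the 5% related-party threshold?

By parent–child attribution (R3), Owen Lindqvist is treated as also owning Beatriz Lindqvist's interest in Redpoint Logistics SA, giving 78% + 20% = 98%.
Chain via Redpoint Logistics SA (R2): 98% × 32% = 31.36% of Larkspur Energy Co.
Chain via Brightpath Pharma AG (R2): 16% × 56% = 8.96% of Larkspur Energy Co.
Aggregating (R1): 31.36% + 8.96% = 40.32%.
40.32% exceeds the 5% threshold by 35.32 percentage points.

35.32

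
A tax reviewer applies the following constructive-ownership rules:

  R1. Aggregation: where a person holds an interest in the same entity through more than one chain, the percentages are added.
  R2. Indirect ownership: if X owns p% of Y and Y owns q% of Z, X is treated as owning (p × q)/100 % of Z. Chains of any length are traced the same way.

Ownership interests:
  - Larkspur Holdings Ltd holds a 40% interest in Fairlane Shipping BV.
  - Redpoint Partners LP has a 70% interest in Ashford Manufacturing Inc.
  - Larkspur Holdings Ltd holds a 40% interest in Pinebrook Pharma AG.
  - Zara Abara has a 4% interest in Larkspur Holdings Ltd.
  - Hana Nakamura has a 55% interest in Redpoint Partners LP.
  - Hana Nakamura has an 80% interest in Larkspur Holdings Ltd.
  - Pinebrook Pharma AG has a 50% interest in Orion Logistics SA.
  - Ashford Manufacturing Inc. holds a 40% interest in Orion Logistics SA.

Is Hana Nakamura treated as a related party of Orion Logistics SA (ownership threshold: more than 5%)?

Yes

Chain via Larkspur Holdings Ltd → Pinebrook Pharma AG (R2): 80% × 40% × 50% = 16% of Orion Logistics SA.
Chain via Redpoint Partners LP → Ashford Manufacturing Inc. (R2): 55% × 70% × 40% = 15.4% of Orion Logistics SA.
Aggregating (R1): 16% + 15.4% = 31.4%.
31.4% exceeds the 5% threshold, so Hana is a related party to Orion Logistics SA.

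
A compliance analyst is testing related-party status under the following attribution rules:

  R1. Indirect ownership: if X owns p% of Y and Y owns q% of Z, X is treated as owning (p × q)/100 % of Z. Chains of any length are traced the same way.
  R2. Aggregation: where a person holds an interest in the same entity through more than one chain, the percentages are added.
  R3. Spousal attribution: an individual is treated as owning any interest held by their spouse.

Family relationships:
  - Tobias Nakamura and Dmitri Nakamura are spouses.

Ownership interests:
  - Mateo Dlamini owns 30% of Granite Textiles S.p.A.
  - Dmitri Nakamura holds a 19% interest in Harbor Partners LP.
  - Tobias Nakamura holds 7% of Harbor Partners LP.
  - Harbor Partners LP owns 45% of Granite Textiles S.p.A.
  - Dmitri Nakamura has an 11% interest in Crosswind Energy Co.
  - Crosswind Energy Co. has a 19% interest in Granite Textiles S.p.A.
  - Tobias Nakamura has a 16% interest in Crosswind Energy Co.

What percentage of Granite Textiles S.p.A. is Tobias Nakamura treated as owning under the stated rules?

By spousal attribution (R3), Tobias Nakamura is treated as also owning Dmitri Nakamura's interest in Crosswind Energy Co, giving 16% + 11% = 27%.
By spousal attribution (R3), Tobias Nakamura is treated as also owning Dmitri Nakamura's interest in Harbor Partners LP, giving 7% + 19% = 26%.
Chain via Crosswind Energy Co. (R1): 27% × 19% = 5.13% of Granite Textiles S.p.A.
Chain via Harbor Partners LP (R1): 26% × 45% = 11.7% of Granite Textiles S.p.A.
Aggregating (R2): 5.13% + 11.7% = 16.83%.

16.83%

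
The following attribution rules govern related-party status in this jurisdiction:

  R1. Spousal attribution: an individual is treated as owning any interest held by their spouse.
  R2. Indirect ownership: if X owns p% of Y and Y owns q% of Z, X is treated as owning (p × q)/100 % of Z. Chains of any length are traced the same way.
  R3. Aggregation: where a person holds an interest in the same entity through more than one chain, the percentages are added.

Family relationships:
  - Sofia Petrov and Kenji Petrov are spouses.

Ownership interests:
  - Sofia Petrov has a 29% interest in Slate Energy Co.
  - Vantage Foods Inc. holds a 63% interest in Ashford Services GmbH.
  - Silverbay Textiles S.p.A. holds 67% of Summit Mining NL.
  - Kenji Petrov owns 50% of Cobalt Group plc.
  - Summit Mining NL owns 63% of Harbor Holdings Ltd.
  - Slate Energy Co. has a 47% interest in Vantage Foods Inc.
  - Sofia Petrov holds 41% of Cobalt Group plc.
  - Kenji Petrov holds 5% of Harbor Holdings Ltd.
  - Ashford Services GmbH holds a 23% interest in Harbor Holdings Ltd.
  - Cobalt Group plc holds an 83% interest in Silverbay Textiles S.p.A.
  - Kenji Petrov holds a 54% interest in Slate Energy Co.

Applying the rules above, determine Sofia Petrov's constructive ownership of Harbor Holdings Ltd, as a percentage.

42.533762%

By spousal attribution (R1), Sofia Petrov is treated as also owning Kenji Petrov's interest in Cobalt Group plc, giving 41% + 50% = 91%.
By spousal attribution (R1), Sofia Petrov is treated as also owning Kenji Petrov's interest in Slate Energy Co, giving 29% + 54% = 83%.
By spousal attribution (R1), Sofia Petrov is treated as owning Kenji Petrov's 5% interest in Harbor Holdings Ltd.
Chain via Cobalt Group plc → Silverbay Textiles S.p.A. → Summit Mining NL (R2): 91% × 83% × 67% × 63% = 31.881213% of Harbor Holdings Ltd.
Chain via Slate Energy Co. → Vantage Foods Inc. → Ashford Services GmbH (R2): 83% × 47% × 63% × 23% = 5.652549% of Harbor Holdings Ltd.
Direct interest in Harbor Holdings Ltd: 5%.
Aggregating (R3): 31.881213% + 5.652549% + 5% = 42.533762%.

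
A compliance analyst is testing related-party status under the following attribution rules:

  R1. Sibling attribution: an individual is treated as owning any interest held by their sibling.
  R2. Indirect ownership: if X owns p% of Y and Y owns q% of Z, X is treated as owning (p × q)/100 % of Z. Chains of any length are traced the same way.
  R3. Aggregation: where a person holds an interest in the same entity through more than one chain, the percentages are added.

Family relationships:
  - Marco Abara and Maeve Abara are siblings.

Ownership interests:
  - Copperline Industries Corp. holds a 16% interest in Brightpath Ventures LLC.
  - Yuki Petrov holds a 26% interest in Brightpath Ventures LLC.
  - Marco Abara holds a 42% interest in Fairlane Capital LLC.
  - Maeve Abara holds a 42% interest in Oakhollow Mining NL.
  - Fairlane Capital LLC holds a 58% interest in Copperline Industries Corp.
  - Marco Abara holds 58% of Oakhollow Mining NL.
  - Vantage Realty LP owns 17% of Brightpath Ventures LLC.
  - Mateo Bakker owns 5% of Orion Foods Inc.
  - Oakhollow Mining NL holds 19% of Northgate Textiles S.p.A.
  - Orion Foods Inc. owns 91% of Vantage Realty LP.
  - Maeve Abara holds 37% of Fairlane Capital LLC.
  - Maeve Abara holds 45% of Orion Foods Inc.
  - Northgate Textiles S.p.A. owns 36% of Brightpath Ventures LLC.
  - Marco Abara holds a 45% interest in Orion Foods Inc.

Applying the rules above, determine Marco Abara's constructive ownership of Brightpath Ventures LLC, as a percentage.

28.0942%

By sibling attribution (R1), Marco Abara is treated as also owning Maeve Abara's interest in Oakhollow Mining NL, giving 58% + 42% = 100%.
By sibling attribution (R1), Marco Abara is treated as also owning Maeve Abara's interest in Orion Foods Inc, giving 45% + 45% = 90%.
By sibling attribution (R1), Marco Abara is treated as also owning Maeve Abara's interest in Fairlane Capital LLC, giving 42% + 37% = 79%.
Chain via Oakhollow Mining NL → Northgate Textiles S.p.A. (R2): 100% × 19% × 36% = 6.84% of Brightpath Ventures LLC.
Chain via Orion Foods Inc. → Vantage Realty LP (R2): 90% × 91% × 17% = 13.923% of Brightpath Ventures LLC.
Chain via Fairlane Capital LLC → Copperline Industries Corp. (R2): 79% × 58% × 16% = 7.3312% of Brightpath Ventures LLC.
Aggregating (R3): 6.84% + 13.923% + 7.3312% = 28.0942%.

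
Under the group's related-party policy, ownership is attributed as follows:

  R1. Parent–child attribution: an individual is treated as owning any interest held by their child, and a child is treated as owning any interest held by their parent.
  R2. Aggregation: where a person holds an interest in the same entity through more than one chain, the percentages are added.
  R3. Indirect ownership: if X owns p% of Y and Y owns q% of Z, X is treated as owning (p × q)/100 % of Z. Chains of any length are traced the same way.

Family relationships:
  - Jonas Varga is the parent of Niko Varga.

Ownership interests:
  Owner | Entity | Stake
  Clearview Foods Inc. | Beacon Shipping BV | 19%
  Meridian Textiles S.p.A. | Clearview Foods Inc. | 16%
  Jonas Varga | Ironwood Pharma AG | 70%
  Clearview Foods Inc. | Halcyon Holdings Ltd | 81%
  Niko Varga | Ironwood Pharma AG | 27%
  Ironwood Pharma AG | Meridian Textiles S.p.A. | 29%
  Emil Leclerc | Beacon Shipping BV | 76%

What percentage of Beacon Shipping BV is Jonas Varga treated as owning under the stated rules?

0.855152%

By parent–child attribution (R1), Jonas Varga is treated as also owning Niko Varga's interest in Ironwood Pharma AG, giving 70% + 27% = 97%.
Chain via Ironwood Pharma AG → Meridian Textiles S.p.A. → Clearview Foods Inc. (R3): 97% × 29% × 16% × 19% = 0.855152% of Beacon Shipping BV.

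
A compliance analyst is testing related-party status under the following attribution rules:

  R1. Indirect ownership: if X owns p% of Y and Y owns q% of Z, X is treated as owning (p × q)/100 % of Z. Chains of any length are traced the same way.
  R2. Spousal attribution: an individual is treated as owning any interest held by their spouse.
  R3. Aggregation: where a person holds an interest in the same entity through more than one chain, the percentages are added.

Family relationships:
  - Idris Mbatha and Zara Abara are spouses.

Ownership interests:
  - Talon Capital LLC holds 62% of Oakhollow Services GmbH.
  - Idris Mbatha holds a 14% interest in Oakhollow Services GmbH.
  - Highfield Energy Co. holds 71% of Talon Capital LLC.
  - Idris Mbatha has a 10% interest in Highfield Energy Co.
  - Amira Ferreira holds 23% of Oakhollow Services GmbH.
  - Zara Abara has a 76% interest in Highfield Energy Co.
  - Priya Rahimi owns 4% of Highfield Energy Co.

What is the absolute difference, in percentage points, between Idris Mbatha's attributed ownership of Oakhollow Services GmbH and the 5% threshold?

46.8572

By spousal attribution (R2), Idris Mbatha is treated as also owning Zara Abara's interest in Highfield Energy Co, giving 10% + 76% = 86%.
Chain via Highfield Energy Co. → Talon Capital LLC (R1): 86% × 71% × 62% = 37.8572% of Oakhollow Services GmbH.
Direct interest in Oakhollow Services GmbH: 14%.
Aggregating (R3): 37.8572% + 14% = 51.8572%.
51.8572% exceeds the 5% threshold by 46.8572 percentage points.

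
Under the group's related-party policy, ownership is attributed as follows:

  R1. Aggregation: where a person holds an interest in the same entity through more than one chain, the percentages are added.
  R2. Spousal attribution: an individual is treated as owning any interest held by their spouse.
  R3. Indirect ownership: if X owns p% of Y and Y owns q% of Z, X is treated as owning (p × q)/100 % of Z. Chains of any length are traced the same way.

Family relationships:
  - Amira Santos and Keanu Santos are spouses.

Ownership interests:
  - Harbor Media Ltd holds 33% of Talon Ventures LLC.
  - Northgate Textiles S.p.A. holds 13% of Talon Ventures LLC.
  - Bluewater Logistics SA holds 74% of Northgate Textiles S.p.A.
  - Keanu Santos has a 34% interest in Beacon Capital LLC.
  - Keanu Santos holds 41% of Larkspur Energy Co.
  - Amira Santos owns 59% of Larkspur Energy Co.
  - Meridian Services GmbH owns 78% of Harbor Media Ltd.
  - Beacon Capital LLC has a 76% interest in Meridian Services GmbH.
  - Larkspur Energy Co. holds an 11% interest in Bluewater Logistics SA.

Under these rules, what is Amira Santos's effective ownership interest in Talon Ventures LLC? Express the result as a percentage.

By spousal attribution (R2), Amira Santos is treated as also owning Keanu Santos's interest in Larkspur Energy Co, giving 59% + 41% = 100%.
By spousal attribution (R2), Amira Santos is treated as owning Keanu Santos's 34% interest in Beacon Capital LLC.
Chain via Larkspur Energy Co. → Bluewater Logistics SA → Northgate Textiles S.p.A. (R3): 100% × 11% × 74% × 13% = 1.0582% of Talon Ventures LLC.
Chain via Beacon Capital LLC → Meridian Services GmbH → Harbor Media Ltd (R3): 34% × 76% × 78% × 33% = 6.651216% of Talon Ventures LLC.
Aggregating (R1): 1.0582% + 6.651216% = 7.709416%.

7.709416%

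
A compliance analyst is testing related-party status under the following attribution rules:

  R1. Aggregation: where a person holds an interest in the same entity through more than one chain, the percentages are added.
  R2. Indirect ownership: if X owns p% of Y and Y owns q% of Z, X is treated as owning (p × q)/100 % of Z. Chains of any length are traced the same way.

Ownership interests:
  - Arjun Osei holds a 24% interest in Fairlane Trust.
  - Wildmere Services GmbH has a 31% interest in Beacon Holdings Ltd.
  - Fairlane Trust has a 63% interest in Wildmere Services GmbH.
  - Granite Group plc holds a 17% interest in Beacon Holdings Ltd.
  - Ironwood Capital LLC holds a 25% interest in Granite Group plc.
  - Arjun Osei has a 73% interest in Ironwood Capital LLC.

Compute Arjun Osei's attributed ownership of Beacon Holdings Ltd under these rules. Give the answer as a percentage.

Chain via Fairlane Trust → Wildmere Services GmbH (R2): 24% × 63% × 31% = 4.6872% of Beacon Holdings Ltd.
Chain via Ironwood Capital LLC → Granite Group plc (R2): 73% × 25% × 17% = 3.1025% of Beacon Holdings Ltd.
Aggregating (R1): 4.6872% + 3.1025% = 7.7897%.

7.7897%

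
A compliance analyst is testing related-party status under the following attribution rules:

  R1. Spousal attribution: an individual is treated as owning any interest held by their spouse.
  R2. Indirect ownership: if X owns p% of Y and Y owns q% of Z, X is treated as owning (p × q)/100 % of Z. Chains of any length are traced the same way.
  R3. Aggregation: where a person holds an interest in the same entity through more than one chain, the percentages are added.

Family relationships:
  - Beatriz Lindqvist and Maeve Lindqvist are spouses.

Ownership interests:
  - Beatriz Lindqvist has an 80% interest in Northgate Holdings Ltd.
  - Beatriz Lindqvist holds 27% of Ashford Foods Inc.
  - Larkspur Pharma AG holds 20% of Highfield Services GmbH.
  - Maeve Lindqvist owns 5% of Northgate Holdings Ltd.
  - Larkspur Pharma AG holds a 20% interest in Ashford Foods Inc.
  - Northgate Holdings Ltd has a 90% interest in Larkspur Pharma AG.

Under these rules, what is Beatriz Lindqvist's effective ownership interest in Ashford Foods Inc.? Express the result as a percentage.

42.3%

By spousal attribution (R1), Beatriz Lindqvist is treated as also owning Maeve Lindqvist's interest in Northgate Holdings Ltd, giving 80% + 5% = 85%.
Chain via Northgate Holdings Ltd → Larkspur Pharma AG (R2): 85% × 90% × 20% = 15.3% of Ashford Foods Inc.
Direct interest in Ashford Foods Inc: 27%.
Aggregating (R3): 15.3% + 27% = 42.3%.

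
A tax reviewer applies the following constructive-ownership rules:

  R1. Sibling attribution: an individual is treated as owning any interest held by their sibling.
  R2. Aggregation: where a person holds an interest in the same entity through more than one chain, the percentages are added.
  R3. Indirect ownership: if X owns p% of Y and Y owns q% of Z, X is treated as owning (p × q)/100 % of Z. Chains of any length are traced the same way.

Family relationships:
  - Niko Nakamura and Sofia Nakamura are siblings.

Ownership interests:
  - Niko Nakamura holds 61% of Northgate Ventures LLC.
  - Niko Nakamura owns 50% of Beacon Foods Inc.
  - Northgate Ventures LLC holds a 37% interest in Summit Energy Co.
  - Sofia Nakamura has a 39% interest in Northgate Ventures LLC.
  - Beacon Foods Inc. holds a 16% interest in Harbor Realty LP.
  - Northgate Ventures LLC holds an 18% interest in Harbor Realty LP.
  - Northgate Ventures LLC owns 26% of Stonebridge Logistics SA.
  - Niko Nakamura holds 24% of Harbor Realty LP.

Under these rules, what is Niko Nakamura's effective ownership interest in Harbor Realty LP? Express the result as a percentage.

By sibling attribution (R1), Niko Nakamura is treated as also owning Sofia Nakamura's interest in Northgate Ventures LLC, giving 61% + 39% = 100%.
Chain via Northgate Ventures LLC (R3): 100% × 18% = 18% of Harbor Realty LP.
Chain via Beacon Foods Inc. (R3): 50% × 16% = 8% of Harbor Realty LP.
Direct interest in Harbor Realty LP: 24%.
Aggregating (R2): 18% + 8% + 24% = 50%.

50%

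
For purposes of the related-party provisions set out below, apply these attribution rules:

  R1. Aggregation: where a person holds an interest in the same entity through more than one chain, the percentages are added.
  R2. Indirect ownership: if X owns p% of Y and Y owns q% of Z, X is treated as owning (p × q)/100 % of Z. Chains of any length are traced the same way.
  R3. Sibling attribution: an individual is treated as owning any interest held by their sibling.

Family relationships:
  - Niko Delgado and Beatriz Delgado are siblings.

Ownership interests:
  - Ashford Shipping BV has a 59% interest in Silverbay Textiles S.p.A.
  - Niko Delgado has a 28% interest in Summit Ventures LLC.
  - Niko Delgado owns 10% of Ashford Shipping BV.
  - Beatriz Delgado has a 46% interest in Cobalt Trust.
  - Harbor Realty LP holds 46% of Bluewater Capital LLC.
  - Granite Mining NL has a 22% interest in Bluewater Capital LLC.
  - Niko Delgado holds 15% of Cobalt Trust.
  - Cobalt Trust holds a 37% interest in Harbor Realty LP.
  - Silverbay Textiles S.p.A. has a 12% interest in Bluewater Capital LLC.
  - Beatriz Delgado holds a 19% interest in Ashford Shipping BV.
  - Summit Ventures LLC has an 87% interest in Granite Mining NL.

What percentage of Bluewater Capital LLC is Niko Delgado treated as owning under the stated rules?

17.7946%

By sibling attribution (R3), Niko Delgado is treated as also owning Beatriz Delgado's interest in Ashford Shipping BV, giving 10% + 19% = 29%.
By sibling attribution (R3), Niko Delgado is treated as also owning Beatriz Delgado's interest in Cobalt Trust, giving 15% + 46% = 61%.
Chain via Summit Ventures LLC → Granite Mining NL (R2): 28% × 87% × 22% = 5.3592% of Bluewater Capital LLC.
Chain via Ashford Shipping BV → Silverbay Textiles S.p.A. (R2): 29% × 59% × 12% = 2.0532% of Bluewater Capital LLC.
Chain via Cobalt Trust → Harbor Realty LP (R2): 61% × 37% × 46% = 10.3822% of Bluewater Capital LLC.
Aggregating (R1): 5.3592% + 2.0532% + 10.3822% = 17.7946%.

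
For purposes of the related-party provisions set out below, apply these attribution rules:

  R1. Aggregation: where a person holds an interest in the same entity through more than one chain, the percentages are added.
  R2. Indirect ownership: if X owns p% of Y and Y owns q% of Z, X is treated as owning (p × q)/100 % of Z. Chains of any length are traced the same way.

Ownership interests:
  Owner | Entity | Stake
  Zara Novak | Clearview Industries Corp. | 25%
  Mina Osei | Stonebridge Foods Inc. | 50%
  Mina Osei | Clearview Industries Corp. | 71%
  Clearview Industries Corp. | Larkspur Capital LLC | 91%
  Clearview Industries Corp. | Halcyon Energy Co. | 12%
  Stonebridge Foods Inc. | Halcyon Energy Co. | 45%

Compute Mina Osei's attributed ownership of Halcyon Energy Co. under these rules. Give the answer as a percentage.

31.02%

Chain via Clearview Industries Corp. (R2): 71% × 12% = 8.52% of Halcyon Energy Co.
Chain via Stonebridge Foods Inc. (R2): 50% × 45% = 22.5% of Halcyon Energy Co.
Aggregating (R1): 8.52% + 22.5% = 31.02%.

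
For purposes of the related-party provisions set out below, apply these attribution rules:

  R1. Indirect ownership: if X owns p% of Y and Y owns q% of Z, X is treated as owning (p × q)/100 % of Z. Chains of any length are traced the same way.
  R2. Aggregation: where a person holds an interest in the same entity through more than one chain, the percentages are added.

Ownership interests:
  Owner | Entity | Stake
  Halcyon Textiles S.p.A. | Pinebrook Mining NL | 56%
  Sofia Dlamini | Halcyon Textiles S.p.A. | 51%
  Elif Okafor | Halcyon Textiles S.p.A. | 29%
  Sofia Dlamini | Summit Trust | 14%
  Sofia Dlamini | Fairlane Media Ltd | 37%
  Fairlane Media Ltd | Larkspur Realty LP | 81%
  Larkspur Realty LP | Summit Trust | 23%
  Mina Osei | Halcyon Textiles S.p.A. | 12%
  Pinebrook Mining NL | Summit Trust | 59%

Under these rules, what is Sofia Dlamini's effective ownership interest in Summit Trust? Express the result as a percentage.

37.7435%

Chain via Halcyon Textiles S.p.A. → Pinebrook Mining NL (R1): 51% × 56% × 59% = 16.8504% of Summit Trust.
Chain via Fairlane Media Ltd → Larkspur Realty LP (R1): 37% × 81% × 23% = 6.8931% of Summit Trust.
Direct interest in Summit Trust: 14%.
Aggregating (R2): 16.8504% + 6.8931% + 14% = 37.7435%.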